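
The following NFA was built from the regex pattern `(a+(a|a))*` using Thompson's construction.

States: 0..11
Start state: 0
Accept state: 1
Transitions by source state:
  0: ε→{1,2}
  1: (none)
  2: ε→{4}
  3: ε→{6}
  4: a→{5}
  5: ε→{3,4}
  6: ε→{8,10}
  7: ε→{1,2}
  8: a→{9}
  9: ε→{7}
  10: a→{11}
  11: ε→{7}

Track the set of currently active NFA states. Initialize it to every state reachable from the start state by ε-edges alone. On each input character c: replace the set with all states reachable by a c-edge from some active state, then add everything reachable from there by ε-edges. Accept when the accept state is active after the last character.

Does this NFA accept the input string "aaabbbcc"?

S₀ = ε-closure({0}) = {0,1,2,4}
'a' @ 1: {3,4,5,6,8,10}
'a' @ 2: {1,2,3,4,5,6,7,8,9,10,11}  (accept∈set)
'a' @ 3: {1,2,3,4,5,6,7,8,9,10,11}  (accept∈set)
'b' @ 4: {}  — state set empty
rest 'bbcc' ignored (set empty)
after full input: {}  (accept=1 not in)

Answer: REJECT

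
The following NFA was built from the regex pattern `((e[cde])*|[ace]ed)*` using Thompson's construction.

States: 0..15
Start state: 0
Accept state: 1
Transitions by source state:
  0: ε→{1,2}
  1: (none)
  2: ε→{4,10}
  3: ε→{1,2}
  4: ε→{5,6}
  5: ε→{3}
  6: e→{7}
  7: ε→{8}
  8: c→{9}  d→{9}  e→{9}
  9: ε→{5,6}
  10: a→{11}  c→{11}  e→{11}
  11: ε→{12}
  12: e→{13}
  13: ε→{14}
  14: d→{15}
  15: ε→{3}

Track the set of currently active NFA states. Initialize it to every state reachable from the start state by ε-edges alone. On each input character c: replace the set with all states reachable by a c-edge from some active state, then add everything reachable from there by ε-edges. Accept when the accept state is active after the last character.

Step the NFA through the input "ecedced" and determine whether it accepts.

S₀ = ε-closure({0}) = {0,1,2,3,4,5,6,10}
'e' @ 1: {7,8,11,12}
'c' @ 2: {1,2,3,4,5,6,9,10}  ✓accept
'e' @ 3: {7,8,11,12}
'd' @ 4: {1,2,3,4,5,6,9,10}  ✓accept
'c' @ 5: {11,12}
'e' @ 6: {13,14}
'd' @ 7: {1,2,3,4,5,6,10,15}  ✓accept
end set {1,2,3,4,5,6,10,15} — state 1 in

Answer: ACCEPT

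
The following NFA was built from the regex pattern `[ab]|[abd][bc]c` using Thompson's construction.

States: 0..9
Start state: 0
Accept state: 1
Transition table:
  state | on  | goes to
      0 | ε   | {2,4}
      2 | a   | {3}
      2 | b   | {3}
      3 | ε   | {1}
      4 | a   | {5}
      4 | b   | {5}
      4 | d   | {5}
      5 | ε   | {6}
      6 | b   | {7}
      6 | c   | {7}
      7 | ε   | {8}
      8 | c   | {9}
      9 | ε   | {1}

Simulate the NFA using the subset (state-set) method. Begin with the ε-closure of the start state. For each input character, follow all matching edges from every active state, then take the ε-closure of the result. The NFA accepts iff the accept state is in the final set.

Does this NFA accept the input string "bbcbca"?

Answer: REJECT

Derivation:
initial (ε-close {0}): {0,2,4}
'b' @ 1: {1,3,5,6}  [accepting]
'b' @ 2: {7,8}
'c' @ 3: {1,9}  [accepting]
'b' @ 4: {}  — no active states
rest 'ca' ignored (set empty)
after full input: {}  (accept=1 not in)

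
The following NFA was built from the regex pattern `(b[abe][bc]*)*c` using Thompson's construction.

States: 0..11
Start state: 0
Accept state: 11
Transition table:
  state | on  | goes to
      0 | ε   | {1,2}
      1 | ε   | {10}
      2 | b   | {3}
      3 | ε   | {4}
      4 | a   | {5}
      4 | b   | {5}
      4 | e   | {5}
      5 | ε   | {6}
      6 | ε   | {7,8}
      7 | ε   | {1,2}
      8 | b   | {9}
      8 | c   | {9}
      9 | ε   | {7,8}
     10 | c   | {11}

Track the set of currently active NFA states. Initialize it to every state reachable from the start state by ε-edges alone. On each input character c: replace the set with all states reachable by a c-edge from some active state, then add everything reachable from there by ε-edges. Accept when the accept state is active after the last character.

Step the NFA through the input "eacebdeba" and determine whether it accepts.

Answer: REJECT

Trace:
initial (ε-close {0}): {0,1,2,10}
'e' @ 1: {}  — no active states
rest 'acebdeba' ignored (set empty)
end set {} — state 11 not in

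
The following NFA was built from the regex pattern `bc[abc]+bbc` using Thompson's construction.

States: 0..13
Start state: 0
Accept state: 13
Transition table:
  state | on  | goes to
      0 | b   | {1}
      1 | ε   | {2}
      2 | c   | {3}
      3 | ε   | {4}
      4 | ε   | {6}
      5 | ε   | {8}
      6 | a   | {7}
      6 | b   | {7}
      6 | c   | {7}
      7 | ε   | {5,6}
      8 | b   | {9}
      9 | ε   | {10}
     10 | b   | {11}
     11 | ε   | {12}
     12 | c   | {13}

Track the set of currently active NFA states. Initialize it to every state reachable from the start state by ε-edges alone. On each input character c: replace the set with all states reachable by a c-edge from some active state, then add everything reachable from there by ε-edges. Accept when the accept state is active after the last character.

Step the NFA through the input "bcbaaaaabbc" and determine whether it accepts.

start: ε-closure({0}) = {0}
'b' @ 1: {1,2}
'c' @ 2: {3,4,6}
'b' @ 3: {5,6,7,8}
'a' @ 4: {5,6,7,8}
'a' @ 5: {5,6,7,8}
'a' @ 6: {5,6,7,8}
'a' @ 7: {5,6,7,8}
'a' @ 8: {5,6,7,8}
'b' @ 9: {5,6,7,8,9,10}
'b' @ 10: {5,6,7,8,9,10,11,12}
'c' @ 11: {5,6,7,8,13}  ✓accept
after full input: {5,6,7,8,13}  (accept=13 in)

Answer: ACCEPT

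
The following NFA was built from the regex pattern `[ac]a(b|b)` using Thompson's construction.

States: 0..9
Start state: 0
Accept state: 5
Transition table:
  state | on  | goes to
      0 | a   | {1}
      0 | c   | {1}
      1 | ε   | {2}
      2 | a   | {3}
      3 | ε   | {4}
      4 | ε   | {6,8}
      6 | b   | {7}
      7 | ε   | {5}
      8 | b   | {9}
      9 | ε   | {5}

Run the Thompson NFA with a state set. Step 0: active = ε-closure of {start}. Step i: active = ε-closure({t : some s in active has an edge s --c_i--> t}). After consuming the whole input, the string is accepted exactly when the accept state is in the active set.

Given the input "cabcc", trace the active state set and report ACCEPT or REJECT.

start: ε-closure({0}) = {0}
'c' @ 1: {1,2}
'a' @ 2: {3,4,6,8}
'b' @ 3: {5,7,9}  [accepting]
'c' @ 4: {}  — state set empty
rest 'c' ignored (set empty)
end set {} — state 5 not in

Answer: REJECT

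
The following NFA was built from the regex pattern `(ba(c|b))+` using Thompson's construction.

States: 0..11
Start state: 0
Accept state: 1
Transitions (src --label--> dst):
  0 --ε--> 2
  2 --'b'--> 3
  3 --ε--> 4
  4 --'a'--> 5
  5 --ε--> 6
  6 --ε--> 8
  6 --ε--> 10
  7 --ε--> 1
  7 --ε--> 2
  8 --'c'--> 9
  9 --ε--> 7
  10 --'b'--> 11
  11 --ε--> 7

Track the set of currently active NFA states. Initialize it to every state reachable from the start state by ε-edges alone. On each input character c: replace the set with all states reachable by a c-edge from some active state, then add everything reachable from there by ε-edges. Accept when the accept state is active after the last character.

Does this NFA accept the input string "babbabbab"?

Answer: ACCEPT

Trace:
S₀ = ε-closure({0}) = {0,2}
'b' @ 1: {3,4}
'a' @ 2: {5,6,8,10}
'b' @ 3: {1,2,7,11}  ✓accept
'b' @ 4: {3,4}
'a' @ 5: {5,6,8,10}
'b' @ 6: {1,2,7,11}  ✓accept
'b' @ 7: {3,4}
'a' @ 8: {5,6,8,10}
'b' @ 9: {1,2,7,11}  ✓accept
after full input: {1,2,7,11}  (accept=1 in)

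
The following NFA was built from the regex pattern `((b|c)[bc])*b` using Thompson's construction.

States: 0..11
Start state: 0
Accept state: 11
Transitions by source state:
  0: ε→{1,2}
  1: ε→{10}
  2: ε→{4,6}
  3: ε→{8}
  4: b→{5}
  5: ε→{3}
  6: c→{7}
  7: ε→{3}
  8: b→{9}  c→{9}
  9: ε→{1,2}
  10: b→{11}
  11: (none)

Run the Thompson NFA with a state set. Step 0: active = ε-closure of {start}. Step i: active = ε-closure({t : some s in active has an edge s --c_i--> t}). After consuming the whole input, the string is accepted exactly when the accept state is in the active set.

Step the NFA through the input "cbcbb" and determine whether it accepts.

S₀ = ε-closure({0}) = {0,1,2,4,6,10}
'c' @ 1: {3,7,8}
'b' @ 2: {1,2,4,6,9,10}
'c' @ 3: {3,7,8}
'b' @ 4: {1,2,4,6,9,10}
'b' @ 5: {3,5,8,11}  [accepting]
after full input: {3,5,8,11}  (accept=11 in)

Answer: ACCEPT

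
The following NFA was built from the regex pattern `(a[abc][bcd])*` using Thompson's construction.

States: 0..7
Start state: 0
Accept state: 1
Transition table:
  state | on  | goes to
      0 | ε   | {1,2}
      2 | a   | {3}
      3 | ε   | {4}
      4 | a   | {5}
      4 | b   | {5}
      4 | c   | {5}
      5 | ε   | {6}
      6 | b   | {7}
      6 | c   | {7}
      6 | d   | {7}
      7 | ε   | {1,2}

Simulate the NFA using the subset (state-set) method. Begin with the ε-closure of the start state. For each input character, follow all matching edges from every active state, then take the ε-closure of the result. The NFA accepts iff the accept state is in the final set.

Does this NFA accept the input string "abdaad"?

Answer: ACCEPT

Steps:
initial (ε-close {0}): {0,1,2}
'a' @ 1: {3,4}
'b' @ 2: {5,6}
'd' @ 3: {1,2,7}  [accepting]
'a' @ 4: {3,4}
'a' @ 5: {5,6}
'd' @ 6: {1,2,7}  [accepting]
end set {1,2,7} — state 1 in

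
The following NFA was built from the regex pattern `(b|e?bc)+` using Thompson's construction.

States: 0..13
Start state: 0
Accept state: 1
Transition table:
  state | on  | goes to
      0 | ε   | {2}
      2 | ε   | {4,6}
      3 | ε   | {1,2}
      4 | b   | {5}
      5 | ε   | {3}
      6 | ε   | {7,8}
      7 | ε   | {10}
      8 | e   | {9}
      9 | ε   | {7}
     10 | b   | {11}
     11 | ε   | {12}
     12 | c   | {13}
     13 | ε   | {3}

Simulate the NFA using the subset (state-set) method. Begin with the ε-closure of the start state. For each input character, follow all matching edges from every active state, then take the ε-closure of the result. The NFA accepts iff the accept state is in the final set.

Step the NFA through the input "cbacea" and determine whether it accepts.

Answer: REJECT

Derivation:
start: ε-closure({0}) = {0,2,4,6,7,8,10}
'c' @ 1: {}  — dead — no transitions
rest 'bacea' ignored (set empty)
end set {} — state 1 not in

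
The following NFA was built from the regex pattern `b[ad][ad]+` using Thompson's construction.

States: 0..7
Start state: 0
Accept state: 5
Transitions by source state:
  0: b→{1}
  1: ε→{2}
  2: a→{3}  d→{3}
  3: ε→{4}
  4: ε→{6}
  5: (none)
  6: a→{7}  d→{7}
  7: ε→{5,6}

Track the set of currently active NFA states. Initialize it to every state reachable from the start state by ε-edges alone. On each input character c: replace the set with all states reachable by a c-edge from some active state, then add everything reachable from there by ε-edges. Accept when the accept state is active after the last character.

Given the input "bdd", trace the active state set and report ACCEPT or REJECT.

start: ε-closure({0}) = {0}
'b' @ 1: {1,2}
'd' @ 2: {3,4,6}
'd' @ 3: {5,6,7}  [accepting]
final: {5,6,7}; accept 5 in set

Answer: ACCEPT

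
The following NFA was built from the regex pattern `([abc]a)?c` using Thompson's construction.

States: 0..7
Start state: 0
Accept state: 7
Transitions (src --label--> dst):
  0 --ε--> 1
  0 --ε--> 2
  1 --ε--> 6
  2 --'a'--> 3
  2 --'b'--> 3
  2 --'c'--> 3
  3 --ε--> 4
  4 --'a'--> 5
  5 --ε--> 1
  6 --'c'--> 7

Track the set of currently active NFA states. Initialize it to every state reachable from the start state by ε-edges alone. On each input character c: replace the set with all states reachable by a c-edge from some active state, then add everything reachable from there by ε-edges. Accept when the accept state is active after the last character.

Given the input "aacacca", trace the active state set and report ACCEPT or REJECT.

Answer: REJECT

Trace:
start: ε-closure({0}) = {0,1,2,6}
'a' @ 1: {3,4}
'a' @ 2: {1,5,6}
'c' @ 3: {7}  (accept∈set)
'a' @ 4: {}  — state set empty
rest 'cca' ignored (set empty)
final: {}; accept 7 not in set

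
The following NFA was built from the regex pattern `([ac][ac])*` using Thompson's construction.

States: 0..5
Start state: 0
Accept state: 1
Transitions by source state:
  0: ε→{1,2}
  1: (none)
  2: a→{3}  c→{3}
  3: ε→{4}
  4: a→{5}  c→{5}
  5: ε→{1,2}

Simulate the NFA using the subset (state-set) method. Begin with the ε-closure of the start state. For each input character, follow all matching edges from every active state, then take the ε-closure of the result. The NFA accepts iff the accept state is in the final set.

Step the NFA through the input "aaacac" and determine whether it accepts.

Answer: ACCEPT

Trace:
S₀ = ε-closure({0}) = {0,1,2}
'a' @ 1: {3,4}
'a' @ 2: {1,2,5}  [accepting]
'a' @ 3: {3,4}
'c' @ 4: {1,2,5}  [accepting]
'a' @ 5: {3,4}
'c' @ 6: {1,2,5}  [accepting]
end set {1,2,5} — state 1 in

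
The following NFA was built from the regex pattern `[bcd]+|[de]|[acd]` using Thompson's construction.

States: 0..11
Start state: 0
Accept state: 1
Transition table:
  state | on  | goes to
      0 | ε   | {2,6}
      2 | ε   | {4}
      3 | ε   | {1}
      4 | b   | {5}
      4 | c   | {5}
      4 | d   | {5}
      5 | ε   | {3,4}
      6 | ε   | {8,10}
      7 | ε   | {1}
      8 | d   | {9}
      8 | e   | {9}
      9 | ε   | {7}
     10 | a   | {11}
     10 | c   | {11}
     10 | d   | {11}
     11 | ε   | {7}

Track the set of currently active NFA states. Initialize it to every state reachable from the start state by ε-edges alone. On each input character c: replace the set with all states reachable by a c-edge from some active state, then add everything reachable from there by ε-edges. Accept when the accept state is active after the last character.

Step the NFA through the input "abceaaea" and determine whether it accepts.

initial (ε-close {0}): {0,2,4,6,8,10}
'a' @ 1: {1,7,11}  (accept∈set)
'b' @ 2: {}  — no active states
rest 'ceaaea' ignored (set empty)
after full input: {}  (accept=1 not in)

Answer: REJECT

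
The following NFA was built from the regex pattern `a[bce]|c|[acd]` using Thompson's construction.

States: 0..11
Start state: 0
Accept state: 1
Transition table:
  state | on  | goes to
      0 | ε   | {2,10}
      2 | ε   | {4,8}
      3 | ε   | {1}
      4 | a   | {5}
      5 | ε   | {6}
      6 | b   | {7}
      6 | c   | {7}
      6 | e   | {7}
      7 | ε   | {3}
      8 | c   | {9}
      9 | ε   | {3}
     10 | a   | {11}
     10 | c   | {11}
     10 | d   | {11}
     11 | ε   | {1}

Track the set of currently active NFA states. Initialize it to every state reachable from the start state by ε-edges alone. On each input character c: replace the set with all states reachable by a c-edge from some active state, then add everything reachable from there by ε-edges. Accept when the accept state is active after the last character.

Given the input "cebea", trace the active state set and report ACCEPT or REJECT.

Answer: REJECT

Trace:
initial (ε-close {0}): {0,2,4,8,10}
'c' @ 1: {1,3,9,11}  (accept∈set)
'e' @ 2: {}  — no active states
rest 'bea' ignored (set empty)
end set {} — state 1 not in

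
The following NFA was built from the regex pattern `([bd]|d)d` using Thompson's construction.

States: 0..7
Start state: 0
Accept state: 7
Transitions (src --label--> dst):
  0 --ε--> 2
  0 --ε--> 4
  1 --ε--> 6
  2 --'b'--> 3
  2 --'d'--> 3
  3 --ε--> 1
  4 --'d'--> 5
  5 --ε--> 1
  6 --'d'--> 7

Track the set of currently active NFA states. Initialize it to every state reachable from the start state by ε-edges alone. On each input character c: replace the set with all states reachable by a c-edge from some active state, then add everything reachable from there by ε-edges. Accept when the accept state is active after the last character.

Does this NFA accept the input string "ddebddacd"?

Answer: REJECT

Trace:
S₀ = ε-closure({0}) = {0,2,4}
'd' @ 1: {1,3,5,6}
'd' @ 2: {7}  [accepting]
'e' @ 3: {}  — state set empty
rest 'bddacd' ignored (set empty)
end set {} — state 7 not in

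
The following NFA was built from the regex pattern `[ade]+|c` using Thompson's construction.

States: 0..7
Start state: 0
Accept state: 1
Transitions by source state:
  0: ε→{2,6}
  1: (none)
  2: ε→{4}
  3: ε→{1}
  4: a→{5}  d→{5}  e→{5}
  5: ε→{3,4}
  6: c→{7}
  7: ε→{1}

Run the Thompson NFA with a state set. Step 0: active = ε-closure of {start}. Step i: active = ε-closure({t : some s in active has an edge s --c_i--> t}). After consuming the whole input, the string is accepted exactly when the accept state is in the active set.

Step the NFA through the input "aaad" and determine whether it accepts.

initial (ε-close {0}): {0,2,4,6}
'a' @ 1: {1,3,4,5}  ✓accept
'a' @ 2: {1,3,4,5}  ✓accept
'a' @ 3: {1,3,4,5}  ✓accept
'd' @ 4: {1,3,4,5}  ✓accept
end set {1,3,4,5} — state 1 in

Answer: ACCEPT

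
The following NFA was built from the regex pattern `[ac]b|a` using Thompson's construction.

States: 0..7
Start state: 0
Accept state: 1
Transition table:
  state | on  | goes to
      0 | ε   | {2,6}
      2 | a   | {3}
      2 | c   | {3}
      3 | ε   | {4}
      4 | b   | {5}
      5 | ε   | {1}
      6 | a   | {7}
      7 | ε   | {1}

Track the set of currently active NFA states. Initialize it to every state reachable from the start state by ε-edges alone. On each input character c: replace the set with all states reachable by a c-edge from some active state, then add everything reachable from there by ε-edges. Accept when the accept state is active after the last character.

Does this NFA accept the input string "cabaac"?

Answer: REJECT

Trace:
start: ε-closure({0}) = {0,2,6}
'c' @ 1: {3,4}
'a' @ 2: {}  — no active states
rest 'baac' ignored (set empty)
final: {}; accept 1 not in set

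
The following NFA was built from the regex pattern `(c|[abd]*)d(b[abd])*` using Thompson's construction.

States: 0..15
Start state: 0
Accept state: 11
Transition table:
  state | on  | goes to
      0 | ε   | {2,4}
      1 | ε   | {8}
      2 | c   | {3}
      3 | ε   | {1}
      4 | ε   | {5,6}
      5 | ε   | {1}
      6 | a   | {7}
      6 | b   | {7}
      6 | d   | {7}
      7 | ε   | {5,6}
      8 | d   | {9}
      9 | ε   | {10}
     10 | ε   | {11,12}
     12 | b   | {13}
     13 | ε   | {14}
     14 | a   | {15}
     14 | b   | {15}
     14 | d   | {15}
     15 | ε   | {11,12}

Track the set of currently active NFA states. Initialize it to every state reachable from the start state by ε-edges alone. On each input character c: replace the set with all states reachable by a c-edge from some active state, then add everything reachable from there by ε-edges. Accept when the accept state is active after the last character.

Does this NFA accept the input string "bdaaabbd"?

start: ε-closure({0}) = {0,1,2,4,5,6,8}
'b' @ 1: {1,5,6,7,8}
'd' @ 2: {1,5,6,7,8,9,10,11,12}  ✓accept
'a' @ 3: {1,5,6,7,8}
'a' @ 4: {1,5,6,7,8}
'a' @ 5: {1,5,6,7,8}
'b' @ 6: {1,5,6,7,8}
'b' @ 7: {1,5,6,7,8}
'd' @ 8: {1,5,6,7,8,9,10,11,12}  ✓accept
final: {1,5,6,7,8,9,10,11,12}; accept 11 in set

Answer: ACCEPT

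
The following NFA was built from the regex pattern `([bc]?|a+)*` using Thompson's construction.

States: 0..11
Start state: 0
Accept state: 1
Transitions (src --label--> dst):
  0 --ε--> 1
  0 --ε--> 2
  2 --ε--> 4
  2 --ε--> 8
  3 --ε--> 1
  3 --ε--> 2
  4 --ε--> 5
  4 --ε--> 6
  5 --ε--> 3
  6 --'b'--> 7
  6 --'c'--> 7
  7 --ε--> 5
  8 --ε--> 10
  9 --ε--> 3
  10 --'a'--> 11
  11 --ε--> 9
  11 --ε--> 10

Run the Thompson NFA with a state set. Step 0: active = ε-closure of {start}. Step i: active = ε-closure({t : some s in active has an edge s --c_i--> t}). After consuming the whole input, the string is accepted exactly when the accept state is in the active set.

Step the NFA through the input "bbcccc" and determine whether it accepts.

initial (ε-close {0}): {0,1,2,3,4,5,6,8,10}
'b' @ 1: {1,2,3,4,5,6,7,8,10}  (accept∈set)
'b' @ 2: {1,2,3,4,5,6,7,8,10}  (accept∈set)
'c' @ 3: {1,2,3,4,5,6,7,8,10}  (accept∈set)
'c' @ 4: {1,2,3,4,5,6,7,8,10}  (accept∈set)
'c' @ 5: {1,2,3,4,5,6,7,8,10}  (accept∈set)
'c' @ 6: {1,2,3,4,5,6,7,8,10}  (accept∈set)
final: {1,2,3,4,5,6,7,8,10}; accept 1 in set

Answer: ACCEPT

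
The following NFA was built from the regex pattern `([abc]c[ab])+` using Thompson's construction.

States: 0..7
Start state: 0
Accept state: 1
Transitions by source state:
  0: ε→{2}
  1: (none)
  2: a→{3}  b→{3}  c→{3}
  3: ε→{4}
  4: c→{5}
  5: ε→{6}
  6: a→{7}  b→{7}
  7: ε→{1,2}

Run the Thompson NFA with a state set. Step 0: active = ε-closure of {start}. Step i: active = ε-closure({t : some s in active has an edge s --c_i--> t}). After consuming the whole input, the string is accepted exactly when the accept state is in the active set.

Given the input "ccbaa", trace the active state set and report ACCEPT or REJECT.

Answer: REJECT

Trace:
S₀ = ε-closure({0}) = {0,2}
'c' @ 1: {3,4}
'c' @ 2: {5,6}
'b' @ 3: {1,2,7}  (accept∈set)
'a' @ 4: {3,4}
'a' @ 5: {}  — no active states
end set {} — state 1 not in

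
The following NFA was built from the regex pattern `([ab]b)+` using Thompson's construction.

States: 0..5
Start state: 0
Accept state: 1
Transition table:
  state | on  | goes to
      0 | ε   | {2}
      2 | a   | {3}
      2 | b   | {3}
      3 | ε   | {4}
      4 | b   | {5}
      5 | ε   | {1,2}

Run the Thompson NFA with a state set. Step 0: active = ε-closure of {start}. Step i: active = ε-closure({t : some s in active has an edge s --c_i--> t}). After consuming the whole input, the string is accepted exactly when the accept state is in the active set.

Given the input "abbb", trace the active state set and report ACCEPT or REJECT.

Answer: ACCEPT

Derivation:
start: ε-closure({0}) = {0,2}
'a' @ 1: {3,4}
'b' @ 2: {1,2,5}  ✓accept
'b' @ 3: {3,4}
'b' @ 4: {1,2,5}  ✓accept
final: {1,2,5}; accept 1 in set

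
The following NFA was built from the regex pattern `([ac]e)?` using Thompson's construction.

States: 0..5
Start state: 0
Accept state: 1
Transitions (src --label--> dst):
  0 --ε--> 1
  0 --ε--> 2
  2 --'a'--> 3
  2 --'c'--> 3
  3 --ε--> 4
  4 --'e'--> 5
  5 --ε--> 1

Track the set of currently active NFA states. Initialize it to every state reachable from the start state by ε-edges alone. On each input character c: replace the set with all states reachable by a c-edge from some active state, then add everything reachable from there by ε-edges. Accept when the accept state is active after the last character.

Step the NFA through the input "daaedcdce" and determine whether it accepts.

initial (ε-close {0}): {0,1,2}
'd' @ 1: {}  — no active states
rest 'aaedcdce' ignored (set empty)
final: {}; accept 1 not in set

Answer: REJECT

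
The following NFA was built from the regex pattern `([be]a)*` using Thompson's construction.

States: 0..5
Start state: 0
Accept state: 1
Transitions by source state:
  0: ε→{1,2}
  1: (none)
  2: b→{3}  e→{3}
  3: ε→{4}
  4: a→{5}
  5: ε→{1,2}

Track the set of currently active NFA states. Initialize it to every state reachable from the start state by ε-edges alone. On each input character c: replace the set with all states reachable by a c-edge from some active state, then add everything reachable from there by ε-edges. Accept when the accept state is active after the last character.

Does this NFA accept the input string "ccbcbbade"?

Answer: REJECT

Steps:
start: ε-closure({0}) = {0,1,2}
'c' @ 1: {}  — state set empty
rest 'cbcbbade' ignored (set empty)
end set {} — state 1 not in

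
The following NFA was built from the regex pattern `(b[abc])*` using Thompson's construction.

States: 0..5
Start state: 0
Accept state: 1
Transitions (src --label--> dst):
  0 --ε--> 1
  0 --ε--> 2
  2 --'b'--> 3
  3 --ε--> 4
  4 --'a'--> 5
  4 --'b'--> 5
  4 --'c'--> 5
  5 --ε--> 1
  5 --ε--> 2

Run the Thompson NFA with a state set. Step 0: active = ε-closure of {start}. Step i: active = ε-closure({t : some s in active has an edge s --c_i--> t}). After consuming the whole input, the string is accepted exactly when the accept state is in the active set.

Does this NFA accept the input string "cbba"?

Answer: REJECT

Derivation:
initial (ε-close {0}): {0,1,2}
'c' @ 1: {}  — no active states
rest 'bba' ignored (set empty)
final: {}; accept 1 not in set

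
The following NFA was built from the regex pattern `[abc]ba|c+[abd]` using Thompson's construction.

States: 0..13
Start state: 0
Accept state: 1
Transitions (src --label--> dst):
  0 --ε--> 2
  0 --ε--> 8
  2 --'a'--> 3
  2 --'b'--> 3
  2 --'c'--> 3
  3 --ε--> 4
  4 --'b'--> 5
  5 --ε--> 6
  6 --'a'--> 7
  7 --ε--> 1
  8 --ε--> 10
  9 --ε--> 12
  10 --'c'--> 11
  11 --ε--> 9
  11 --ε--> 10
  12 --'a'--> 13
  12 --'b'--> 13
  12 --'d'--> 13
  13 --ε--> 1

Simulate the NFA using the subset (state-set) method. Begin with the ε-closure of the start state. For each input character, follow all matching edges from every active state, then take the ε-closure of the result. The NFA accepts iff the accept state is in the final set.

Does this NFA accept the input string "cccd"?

start: ε-closure({0}) = {0,2,8,10}
'c' @ 1: {3,4,9,10,11,12}
'c' @ 2: {9,10,11,12}
'c' @ 3: {9,10,11,12}
'd' @ 4: {1,13}  ✓accept
after full input: {1,13}  (accept=1 in)

Answer: ACCEPT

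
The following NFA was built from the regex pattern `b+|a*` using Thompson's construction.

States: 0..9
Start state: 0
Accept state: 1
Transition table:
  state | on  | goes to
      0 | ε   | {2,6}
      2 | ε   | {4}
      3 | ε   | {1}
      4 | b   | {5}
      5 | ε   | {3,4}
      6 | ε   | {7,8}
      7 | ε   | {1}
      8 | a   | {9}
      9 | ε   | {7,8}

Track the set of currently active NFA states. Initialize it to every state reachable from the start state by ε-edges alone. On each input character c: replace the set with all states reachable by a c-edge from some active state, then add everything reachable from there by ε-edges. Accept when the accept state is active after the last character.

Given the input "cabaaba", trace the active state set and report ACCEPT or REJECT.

S₀ = ε-closure({0}) = {0,1,2,4,6,7,8}
'c' @ 1: {}  — dead — no transitions
rest 'abaaba' ignored (set empty)
after full input: {}  (accept=1 not in)

Answer: REJECT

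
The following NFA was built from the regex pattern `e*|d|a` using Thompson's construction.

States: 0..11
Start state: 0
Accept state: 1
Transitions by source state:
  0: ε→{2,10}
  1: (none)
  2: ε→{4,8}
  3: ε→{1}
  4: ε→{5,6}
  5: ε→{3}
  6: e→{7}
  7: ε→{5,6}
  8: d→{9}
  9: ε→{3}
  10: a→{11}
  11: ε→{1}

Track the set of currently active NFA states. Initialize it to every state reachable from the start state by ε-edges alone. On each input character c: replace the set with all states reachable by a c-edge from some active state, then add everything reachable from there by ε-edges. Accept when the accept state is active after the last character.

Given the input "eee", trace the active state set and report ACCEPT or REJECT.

Answer: ACCEPT

Derivation:
initial (ε-close {0}): {0,1,2,3,4,5,6,8,10}
'e' @ 1: {1,3,5,6,7}  (accept∈set)
'e' @ 2: {1,3,5,6,7}  (accept∈set)
'e' @ 3: {1,3,5,6,7}  (accept∈set)
end set {1,3,5,6,7} — state 1 in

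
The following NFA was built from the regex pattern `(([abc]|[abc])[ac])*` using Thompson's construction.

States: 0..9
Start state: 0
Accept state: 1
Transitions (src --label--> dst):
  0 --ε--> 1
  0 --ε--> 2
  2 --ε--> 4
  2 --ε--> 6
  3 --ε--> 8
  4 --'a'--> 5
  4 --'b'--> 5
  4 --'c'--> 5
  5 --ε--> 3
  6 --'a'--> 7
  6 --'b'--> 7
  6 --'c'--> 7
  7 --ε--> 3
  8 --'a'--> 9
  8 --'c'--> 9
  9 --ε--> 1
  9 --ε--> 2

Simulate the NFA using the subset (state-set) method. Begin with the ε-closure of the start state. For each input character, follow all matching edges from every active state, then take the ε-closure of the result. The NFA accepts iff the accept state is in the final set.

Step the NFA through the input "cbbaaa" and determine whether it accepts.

start: ε-closure({0}) = {0,1,2,4,6}
'c' @ 1: {3,5,7,8}
'b' @ 2: {}  — state set empty
rest 'baaa' ignored (set empty)
final: {}; accept 1 not in set

Answer: REJECT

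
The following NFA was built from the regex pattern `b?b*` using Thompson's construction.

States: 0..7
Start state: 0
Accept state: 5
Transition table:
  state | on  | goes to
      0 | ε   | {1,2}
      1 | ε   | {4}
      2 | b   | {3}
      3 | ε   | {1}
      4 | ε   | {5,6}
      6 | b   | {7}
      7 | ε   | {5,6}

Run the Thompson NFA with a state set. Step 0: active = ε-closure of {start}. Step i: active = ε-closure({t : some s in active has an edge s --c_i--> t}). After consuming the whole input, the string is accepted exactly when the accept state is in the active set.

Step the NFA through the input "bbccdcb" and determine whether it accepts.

Answer: REJECT

Trace:
initial (ε-close {0}): {0,1,2,4,5,6}
'b' @ 1: {1,3,4,5,6,7}  ✓accept
'b' @ 2: {5,6,7}  ✓accept
'c' @ 3: {}  — dead — no transitions
rest 'cdcb' ignored (set empty)
end set {} — state 5 not in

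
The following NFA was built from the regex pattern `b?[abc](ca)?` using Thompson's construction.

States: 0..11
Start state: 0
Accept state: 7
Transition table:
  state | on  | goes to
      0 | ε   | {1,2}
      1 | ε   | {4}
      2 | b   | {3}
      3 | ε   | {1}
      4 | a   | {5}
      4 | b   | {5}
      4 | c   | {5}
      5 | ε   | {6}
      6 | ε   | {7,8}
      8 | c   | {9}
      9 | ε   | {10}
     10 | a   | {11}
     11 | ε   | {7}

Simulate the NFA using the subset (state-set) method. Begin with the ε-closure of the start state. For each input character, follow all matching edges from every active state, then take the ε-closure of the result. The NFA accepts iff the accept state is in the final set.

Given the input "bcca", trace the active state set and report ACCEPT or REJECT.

initial (ε-close {0}): {0,1,2,4}
'b' @ 1: {1,3,4,5,6,7,8}  [accepting]
'c' @ 2: {5,6,7,8,9,10}  [accepting]
'c' @ 3: {9,10}
'a' @ 4: {7,11}  [accepting]
after full input: {7,11}  (accept=7 in)

Answer: ACCEPT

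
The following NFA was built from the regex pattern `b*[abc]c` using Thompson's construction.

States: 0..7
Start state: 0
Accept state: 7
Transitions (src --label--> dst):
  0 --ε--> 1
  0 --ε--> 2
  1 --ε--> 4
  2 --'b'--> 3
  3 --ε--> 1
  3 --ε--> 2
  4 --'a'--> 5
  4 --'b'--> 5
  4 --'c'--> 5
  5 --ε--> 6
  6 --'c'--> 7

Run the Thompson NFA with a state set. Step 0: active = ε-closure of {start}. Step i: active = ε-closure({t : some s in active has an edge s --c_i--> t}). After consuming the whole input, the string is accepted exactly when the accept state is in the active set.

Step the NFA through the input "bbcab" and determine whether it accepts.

Answer: REJECT

Derivation:
start: ε-closure({0}) = {0,1,2,4}
'b' @ 1: {1,2,3,4,5,6}
'b' @ 2: {1,2,3,4,5,6}
'c' @ 3: {5,6,7}  [accepting]
'a' @ 4: {}  — state set empty
rest 'b' ignored (set empty)
after full input: {}  (accept=7 not in)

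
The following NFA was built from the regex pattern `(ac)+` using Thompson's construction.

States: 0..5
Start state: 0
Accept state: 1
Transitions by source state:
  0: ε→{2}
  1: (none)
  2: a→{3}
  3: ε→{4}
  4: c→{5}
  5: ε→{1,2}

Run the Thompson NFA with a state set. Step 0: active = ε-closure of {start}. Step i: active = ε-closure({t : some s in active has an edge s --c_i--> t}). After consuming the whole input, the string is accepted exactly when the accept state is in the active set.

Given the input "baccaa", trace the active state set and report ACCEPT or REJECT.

initial (ε-close {0}): {0,2}
'b' @ 1: {}  — state set empty
rest 'accaa' ignored (set empty)
end set {} — state 1 not in

Answer: REJECT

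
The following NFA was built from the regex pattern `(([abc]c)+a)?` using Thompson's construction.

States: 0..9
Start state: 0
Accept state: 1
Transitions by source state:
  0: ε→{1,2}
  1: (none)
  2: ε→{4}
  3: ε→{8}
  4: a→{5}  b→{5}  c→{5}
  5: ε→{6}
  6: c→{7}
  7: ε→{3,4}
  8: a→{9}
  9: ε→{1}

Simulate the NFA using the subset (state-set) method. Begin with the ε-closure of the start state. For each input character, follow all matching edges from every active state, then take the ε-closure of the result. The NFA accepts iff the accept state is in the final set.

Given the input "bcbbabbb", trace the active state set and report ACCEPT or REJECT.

start: ε-closure({0}) = {0,1,2,4}
'b' @ 1: {5,6}
'c' @ 2: {3,4,7,8}
'b' @ 3: {5,6}
'b' @ 4: {}  — state set empty
rest 'abbb' ignored (set empty)
final: {}; accept 1 not in set

Answer: REJECT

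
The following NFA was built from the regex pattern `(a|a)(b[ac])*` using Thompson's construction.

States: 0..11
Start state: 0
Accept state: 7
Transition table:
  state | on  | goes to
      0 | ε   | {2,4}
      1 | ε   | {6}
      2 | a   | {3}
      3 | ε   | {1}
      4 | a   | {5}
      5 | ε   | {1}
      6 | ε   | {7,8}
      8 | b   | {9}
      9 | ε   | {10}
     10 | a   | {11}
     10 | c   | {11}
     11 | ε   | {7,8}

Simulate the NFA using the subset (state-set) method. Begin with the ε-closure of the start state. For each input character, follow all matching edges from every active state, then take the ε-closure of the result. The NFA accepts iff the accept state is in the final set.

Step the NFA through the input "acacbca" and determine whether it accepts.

initial (ε-close {0}): {0,2,4}
'a' @ 1: {1,3,5,6,7,8}  ✓accept
'c' @ 2: {}  — state set empty
rest 'acbca' ignored (set empty)
after full input: {}  (accept=7 not in)

Answer: REJECT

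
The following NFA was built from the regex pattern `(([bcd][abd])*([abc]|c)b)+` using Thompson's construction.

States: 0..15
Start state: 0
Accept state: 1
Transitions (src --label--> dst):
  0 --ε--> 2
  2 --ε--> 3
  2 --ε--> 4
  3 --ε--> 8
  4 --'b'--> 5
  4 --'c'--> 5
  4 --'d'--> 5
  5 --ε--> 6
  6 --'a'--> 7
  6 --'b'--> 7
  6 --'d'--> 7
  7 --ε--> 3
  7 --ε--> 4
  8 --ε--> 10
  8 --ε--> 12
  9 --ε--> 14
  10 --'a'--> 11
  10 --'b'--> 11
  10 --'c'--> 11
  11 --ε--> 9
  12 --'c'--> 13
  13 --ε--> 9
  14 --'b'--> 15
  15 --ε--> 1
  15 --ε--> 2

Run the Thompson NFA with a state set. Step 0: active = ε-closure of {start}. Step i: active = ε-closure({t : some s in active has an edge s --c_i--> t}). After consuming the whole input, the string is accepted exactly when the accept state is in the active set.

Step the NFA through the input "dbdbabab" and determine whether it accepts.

start: ε-closure({0}) = {0,2,3,4,8,10,12}
'd' @ 1: {5,6}
'b' @ 2: {3,4,7,8,10,12}
'd' @ 3: {5,6}
'b' @ 4: {3,4,7,8,10,12}
'a' @ 5: {9,11,14}
'b' @ 6: {1,2,3,4,8,10,12,15}  (accept∈set)
'a' @ 7: {9,11,14}
'b' @ 8: {1,2,3,4,8,10,12,15}  (accept∈set)
final: {1,2,3,4,8,10,12,15}; accept 1 in set

Answer: ACCEPT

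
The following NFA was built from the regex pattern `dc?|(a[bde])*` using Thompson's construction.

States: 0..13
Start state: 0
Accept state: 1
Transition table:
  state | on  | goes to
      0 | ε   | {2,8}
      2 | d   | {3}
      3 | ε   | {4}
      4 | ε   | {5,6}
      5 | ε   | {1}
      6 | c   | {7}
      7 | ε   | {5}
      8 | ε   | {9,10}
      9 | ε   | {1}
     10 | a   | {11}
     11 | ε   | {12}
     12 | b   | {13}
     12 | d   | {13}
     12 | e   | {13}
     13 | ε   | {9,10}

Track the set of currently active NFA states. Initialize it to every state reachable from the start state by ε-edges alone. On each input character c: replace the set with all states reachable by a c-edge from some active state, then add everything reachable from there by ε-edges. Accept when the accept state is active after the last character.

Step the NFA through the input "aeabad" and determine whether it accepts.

Answer: ACCEPT

Trace:
initial (ε-close {0}): {0,1,2,8,9,10}
'a' @ 1: {11,12}
'e' @ 2: {1,9,10,13}  ✓accept
'a' @ 3: {11,12}
'b' @ 4: {1,9,10,13}  ✓accept
'a' @ 5: {11,12}
'd' @ 6: {1,9,10,13}  ✓accept
end set {1,9,10,13} — state 1 in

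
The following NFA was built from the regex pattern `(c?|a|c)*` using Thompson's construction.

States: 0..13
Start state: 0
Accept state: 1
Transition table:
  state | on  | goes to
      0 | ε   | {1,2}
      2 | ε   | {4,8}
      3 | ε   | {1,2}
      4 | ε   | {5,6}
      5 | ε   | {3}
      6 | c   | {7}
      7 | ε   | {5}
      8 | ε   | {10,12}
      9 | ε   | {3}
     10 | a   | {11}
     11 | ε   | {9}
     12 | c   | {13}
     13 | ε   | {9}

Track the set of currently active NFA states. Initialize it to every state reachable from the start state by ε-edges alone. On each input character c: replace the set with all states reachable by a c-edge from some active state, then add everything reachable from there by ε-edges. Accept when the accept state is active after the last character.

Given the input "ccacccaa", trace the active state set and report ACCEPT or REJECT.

Answer: ACCEPT

Steps:
S₀ = ε-closure({0}) = {0,1,2,3,4,5,6,8,10,12}
'c' @ 1: {1,2,3,4,5,6,7,8,9,10,12,13}  [accepting]
'c' @ 2: {1,2,3,4,5,6,7,8,9,10,12,13}  [accepting]
'a' @ 3: {1,2,3,4,5,6,8,9,10,11,12}  [accepting]
'c' @ 4: {1,2,3,4,5,6,7,8,9,10,12,13}  [accepting]
'c' @ 5: {1,2,3,4,5,6,7,8,9,10,12,13}  [accepting]
'c' @ 6: {1,2,3,4,5,6,7,8,9,10,12,13}  [accepting]
'a' @ 7: {1,2,3,4,5,6,8,9,10,11,12}  [accepting]
'a' @ 8: {1,2,3,4,5,6,8,9,10,11,12}  [accepting]
after full input: {1,2,3,4,5,6,8,9,10,11,12}  (accept=1 in)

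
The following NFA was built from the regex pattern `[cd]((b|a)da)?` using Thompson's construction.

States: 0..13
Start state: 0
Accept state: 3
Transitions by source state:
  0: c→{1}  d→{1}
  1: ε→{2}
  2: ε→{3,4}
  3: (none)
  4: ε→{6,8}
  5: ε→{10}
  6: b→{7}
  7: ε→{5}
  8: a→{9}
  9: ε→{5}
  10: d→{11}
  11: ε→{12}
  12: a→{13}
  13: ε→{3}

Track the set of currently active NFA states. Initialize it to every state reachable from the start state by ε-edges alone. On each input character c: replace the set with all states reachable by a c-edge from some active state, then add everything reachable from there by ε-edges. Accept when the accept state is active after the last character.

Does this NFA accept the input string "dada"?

S₀ = ε-closure({0}) = {0}
'd' @ 1: {1,2,3,4,6,8}  (accept∈set)
'a' @ 2: {5,9,10}
'd' @ 3: {11,12}
'a' @ 4: {3,13}  (accept∈set)
end set {3,13} — state 3 in

Answer: ACCEPT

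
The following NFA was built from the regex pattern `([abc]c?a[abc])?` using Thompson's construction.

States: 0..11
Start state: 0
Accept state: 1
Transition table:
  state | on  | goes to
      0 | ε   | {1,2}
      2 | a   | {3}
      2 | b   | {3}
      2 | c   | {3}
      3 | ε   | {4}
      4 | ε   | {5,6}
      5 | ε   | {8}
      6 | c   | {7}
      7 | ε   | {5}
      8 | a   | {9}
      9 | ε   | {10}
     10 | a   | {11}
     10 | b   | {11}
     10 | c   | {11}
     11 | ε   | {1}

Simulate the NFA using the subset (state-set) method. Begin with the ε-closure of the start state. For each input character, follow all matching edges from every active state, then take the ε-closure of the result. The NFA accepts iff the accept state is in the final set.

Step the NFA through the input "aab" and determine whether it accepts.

initial (ε-close {0}): {0,1,2}
'a' @ 1: {3,4,5,6,8}
'a' @ 2: {9,10}
'b' @ 3: {1,11}  [accepting]
end set {1,11} — state 1 in

Answer: ACCEPT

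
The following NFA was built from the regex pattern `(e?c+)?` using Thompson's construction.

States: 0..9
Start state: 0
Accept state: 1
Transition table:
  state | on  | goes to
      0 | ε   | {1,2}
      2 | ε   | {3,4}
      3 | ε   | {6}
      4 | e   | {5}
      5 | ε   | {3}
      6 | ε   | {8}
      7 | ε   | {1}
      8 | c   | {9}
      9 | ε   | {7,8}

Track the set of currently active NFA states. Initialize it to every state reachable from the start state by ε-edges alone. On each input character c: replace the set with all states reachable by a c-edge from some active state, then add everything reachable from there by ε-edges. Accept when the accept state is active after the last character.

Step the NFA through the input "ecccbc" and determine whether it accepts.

Answer: REJECT

Steps:
start: ε-closure({0}) = {0,1,2,3,4,6,8}
'e' @ 1: {3,5,6,8}
'c' @ 2: {1,7,8,9}  (accept∈set)
'c' @ 3: {1,7,8,9}  (accept∈set)
'c' @ 4: {1,7,8,9}  (accept∈set)
'b' @ 5: {}  — state set empty
rest 'c' ignored (set empty)
final: {}; accept 1 not in set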